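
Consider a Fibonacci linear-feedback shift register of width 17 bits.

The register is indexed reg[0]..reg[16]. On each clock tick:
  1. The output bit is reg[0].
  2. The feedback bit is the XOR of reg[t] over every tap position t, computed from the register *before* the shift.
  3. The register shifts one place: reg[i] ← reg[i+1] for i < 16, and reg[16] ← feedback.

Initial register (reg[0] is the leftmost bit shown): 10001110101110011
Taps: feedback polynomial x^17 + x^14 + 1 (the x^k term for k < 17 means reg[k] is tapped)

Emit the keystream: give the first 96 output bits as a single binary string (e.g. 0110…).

100011101011100111111000010101100011101101000011011100111101101011100101010001011100101111011001

k : reg_k → out_k, fb_k
0: 10001110101110011 → 1, fb=1
1: 00011101011100111 → 0, fb=1
2: 00111010111001111 → 0, fb=1
3: 01110101110011111 → 0, fb=1
4: 11101011100111111 → 1, fb=0
5: 11010111001111110 → 1, fb=0
6: 10101110011111100 → 1, fb=0
7: 01011100111111000 → 0, fb=0
8: 10111001111110000 → 1, fb=1
9: 01110011111100001 → 0, fb=0
10: 11100111111000010 → 1, fb=1
11: 11001111110000101 → 1, fb=0
12: 10011111100001010 → 1, fb=1
13: 00111111000010101 → 0, fb=1
14: 01111110000101011 → 0, fb=0
15: 11111100001010110 → 1, fb=0
16: 11111000010101100 → 1, fb=0
17: 11110000101011000 → 1, fb=1
18: 11100001010110001 → 1, fb=1
19: 11000010101100011 → 1, fb=1
20: 10000101011000111 → 1, fb=0
21: 00001010110001110 → 0, fb=1
22: 00010101100011101 → 0, fb=1
23: 00101011000111011 → 0, fb=0
24: 01010110001110110 → 0, fb=1
25: 10101100011101101 → 1, fb=0
26: 01011000111011010 → 0, fb=0
27: 10110001110110100 → 1, fb=0
28: 01100011101101000 → 0, fb=0
29: 11000111011010000 → 1, fb=1
30: 10001110110100001 → 1, fb=1
31: 00011101101000011 → 0, fb=0
32: 00111011010000110 → 0, fb=1
33: 01110110100001101 → 0, fb=1
34: 11101101000011011 → 1, fb=1
35: 11011010000110111 → 1, fb=0
36: 10110100001101110 → 1, fb=0
37: 01101000011011100 → 0, fb=1
38: 11010000110111001 → 1, fb=1
39: 10100001101110011 → 1, fb=1
40: 01000011011100111 → 0, fb=1
41: 10000110111001111 → 1, fb=0
42: 00001101110011110 → 0, fb=1
43: 00011011100111101 → 0, fb=1
44: 00110111001111011 → 0, fb=0
45: 01101110011110110 → 0, fb=1
46: 11011100111101101 → 1, fb=0
47: 10111001111011010 → 1, fb=1
48: 01110011110110101 → 0, fb=1
49: 11100111101101011 → 1, fb=1
50: 11001111011010111 → 1, fb=0
51: 10011110110101110 → 1, fb=0
52: 00111101101011100 → 0, fb=1
53: 01111011010111001 → 0, fb=0
54: 11110110101110010 → 1, fb=1
55: 11101101011100101 → 1, fb=0
56: 11011010111001010 → 1, fb=1
57: 10110101110010101 → 1, fb=0
58: 01101011100101010 → 0, fb=0
59: 11010111001010100 → 1, fb=0
60: 10101110010101000 → 1, fb=1
61: 01011100101010001 → 0, fb=0
62: 10111001010100010 → 1, fb=1
63: 01110010101000101 → 0, fb=1
64: 11100101010001011 → 1, fb=1
65: 11001010100010111 → 1, fb=0
66: 10010101000101110 → 1, fb=0
67: 00101010001011100 → 0, fb=1
68: 01010100010111001 → 0, fb=0
69: 10101000101110010 → 1, fb=1
70: 01010001011100101 → 0, fb=1
71: 10100010111001011 → 1, fb=1
72: 01000101110010111 → 0, fb=1
73: 10001011100101111 → 1, fb=0
74: 00010111001011110 → 0, fb=1
75: 00101110010111101 → 0, fb=1
76: 01011100101111011 → 0, fb=0
77: 10111001011110110 → 1, fb=0
78: 01110010111101100 → 0, fb=1
79: 11100101111011001 → 1, fb=1
80: 11001011110110011 → 1, fb=1
81: 10010111101100111 → 1, fb=0
82: 00101111011001110 → 0, fb=1
83: 01011110110011101 → 0, fb=1
84: 10111101100111011 → 1, fb=1
85: 01111011001110111 → 0, fb=1
86: 11110110011101111 → 1, fb=0
87: 11101100111011110 → 1, fb=0
88: 11011001110111100 → 1, fb=0
89: 10110011101111000 → 1, fb=1
90: 01100111011110001 → 0, fb=0
91: 11001110111100010 → 1, fb=1
92: 10011101111000101 → 1, fb=0
93: 00111011110001010 → 0, fb=0
94: 01110111100010100 → 0, fb=1
95: 11101111000101001 → 1, fb=1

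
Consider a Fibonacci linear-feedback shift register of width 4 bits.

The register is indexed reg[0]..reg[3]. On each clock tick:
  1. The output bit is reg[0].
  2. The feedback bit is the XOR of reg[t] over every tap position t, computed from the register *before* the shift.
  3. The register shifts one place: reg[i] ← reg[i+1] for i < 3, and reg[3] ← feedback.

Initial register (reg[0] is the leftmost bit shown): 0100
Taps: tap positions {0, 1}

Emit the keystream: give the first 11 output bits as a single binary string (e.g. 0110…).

tick  register→output (feedback)
  0  0100→0 (1)
  1  1001→1 (1)
  2  0011→0 (0)
  3  0110→0 (1)
  4  1101→1 (0)
  5  1010→1 (1)
  6  0101→0 (1)
  7  1011→1 (1)
  8  0111→0 (1)
  9  1111→1 (0)
 10  1110→1 (0)

01001101011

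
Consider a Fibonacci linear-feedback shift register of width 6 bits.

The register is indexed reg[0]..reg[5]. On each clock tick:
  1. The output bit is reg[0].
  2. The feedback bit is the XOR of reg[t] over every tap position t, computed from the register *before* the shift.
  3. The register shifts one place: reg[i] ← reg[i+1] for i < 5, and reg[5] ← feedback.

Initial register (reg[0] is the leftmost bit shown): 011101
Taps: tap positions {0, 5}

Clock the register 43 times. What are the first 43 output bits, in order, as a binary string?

k : reg_k → out_k, fb_k
0: 011101 → 0, fb=1
1: 111011 → 1, fb=0
2: 110110 → 1, fb=1
3: 101101 → 1, fb=0
4: 011010 → 0, fb=0
5: 110100 → 1, fb=1
6: 101001 → 1, fb=0
7: 010010 → 0, fb=0
8: 100100 → 1, fb=1
9: 001001 → 0, fb=1
10: 010011 → 0, fb=1
11: 100111 → 1, fb=0
12: 001110 → 0, fb=0
13: 011100 → 0, fb=0
14: 111000 → 1, fb=1
15: 110001 → 1, fb=0
16: 100010 → 1, fb=1
17: 000101 → 0, fb=1
18: 001011 → 0, fb=1
19: 010111 → 0, fb=1
20: 101111 → 1, fb=0
21: 011110 → 0, fb=0
22: 111100 → 1, fb=1
23: 111001 → 1, fb=0
24: 110010 → 1, fb=1
25: 100101 → 1, fb=0
26: 001010 → 0, fb=0
27: 010100 → 0, fb=0
28: 101000 → 1, fb=1
29: 010001 → 0, fb=1
30: 100011 → 1, fb=0
31: 000110 → 0, fb=0
32: 001100 → 0, fb=0
33: 011000 → 0, fb=0
34: 110000 → 1, fb=1
35: 100001 → 1, fb=0
36: 000010 → 0, fb=0
37: 000100 → 0, fb=0
38: 001000 → 0, fb=0
39: 010000 → 0, fb=0
40: 100000 → 1, fb=1
41: 000001 → 0, fb=1
42: 000011 → 0, fb=1

0111011010010011100010111100101000110000100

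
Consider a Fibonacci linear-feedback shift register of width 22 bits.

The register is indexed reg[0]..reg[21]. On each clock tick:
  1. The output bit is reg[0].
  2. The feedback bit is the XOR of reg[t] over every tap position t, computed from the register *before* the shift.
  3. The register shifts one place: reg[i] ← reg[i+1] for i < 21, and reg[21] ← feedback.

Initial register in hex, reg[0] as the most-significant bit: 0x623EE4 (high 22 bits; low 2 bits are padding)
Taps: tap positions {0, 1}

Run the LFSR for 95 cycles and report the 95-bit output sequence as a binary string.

k : reg_k → out_k, fb_k
0: 0110001000111110111001 → 0, fb=1
1: 1100010001111101110011 → 1, fb=0
2: 1000100011111011100110 → 1, fb=1
3: 0001000111110111001101 → 0, fb=0
4: 0010001111101110011010 → 0, fb=0
5: 0100011111011100110100 → 0, fb=1
6: 1000111110111001101001 → 1, fb=1
7: 0001111101110011010011 → 0, fb=0
8: 0011111011100110100110 → 0, fb=0
9: 0111110111001101001100 → 0, fb=1
10: 1111101110011010011001 → 1, fb=0
11: 1111011100110100110010 → 1, fb=0
12: 1110111001101001100100 → 1, fb=0
13: 1101110011010011001000 → 1, fb=0
14: 1011100110100110010000 → 1, fb=1
15: 0111001101001100100001 → 0, fb=1
16: 1110011010011001000011 → 1, fb=0
17: 1100110100110010000110 → 1, fb=0
18: 1001101001100100001100 → 1, fb=1
19: 0011010011001000011001 → 0, fb=0
20: 0110100110010000110010 → 0, fb=1
21: 1101001100100001100101 → 1, fb=0
22: 1010011001000011001010 → 1, fb=1
23: 0100110010000110010101 → 0, fb=1
24: 1001100100001100101011 → 1, fb=1
25: 0011001000011001010111 → 0, fb=0
26: 0110010000110010101110 → 0, fb=1
27: 1100100001100101011101 → 1, fb=0
28: 1001000011001010111010 → 1, fb=1
29: 0010000110010101110101 → 0, fb=0
30: 0100001100101011101010 → 0, fb=1
31: 1000011001010111010101 → 1, fb=1
32: 0000110010101110101011 → 0, fb=0
33: 0001100101011101010110 → 0, fb=0
34: 0011001010111010101100 → 0, fb=0
35: 0110010101110101011000 → 0, fb=1
36: 1100101011101010110001 → 1, fb=0
37: 1001010111010101100010 → 1, fb=1
38: 0010101110101011000101 → 0, fb=0
39: 0101011101010110001010 → 0, fb=1
40: 1010111010101100010101 → 1, fb=1
41: 0101110101011000101011 → 0, fb=1
42: 1011101010110001010111 → 1, fb=1
43: 0111010101100010101111 → 0, fb=1
44: 1110101011000101011111 → 1, fb=0
45: 1101010110001010111110 → 1, fb=0
46: 1010101100010101111100 → 1, fb=1
47: 0101011000101011111001 → 0, fb=1
48: 1010110001010111110011 → 1, fb=1
49: 0101100010101111100111 → 0, fb=1
50: 1011000101011111001111 → 1, fb=1
51: 0110001010111110011111 → 0, fb=1
52: 1100010101111100111111 → 1, fb=0
53: 1000101011111001111110 → 1, fb=1
54: 0001010111110011111101 → 0, fb=0
55: 0010101111100111111010 → 0, fb=0
56: 0101011111001111110100 → 0, fb=1
57: 1010111110011111101001 → 1, fb=1
58: 0101111100111111010011 → 0, fb=1
59: 1011111001111110100111 → 1, fb=1
60: 0111110011111101001111 → 0, fb=1
61: 1111100111111010011111 → 1, fb=0
62: 1111001111110100111110 → 1, fb=0
63: 1110011111101001111100 → 1, fb=0
64: 1100111111010011111000 → 1, fb=0
65: 1001111110100111110000 → 1, fb=1
66: 0011111101001111100001 → 0, fb=0
67: 0111111010011111000010 → 0, fb=1
68: 1111110100111110000101 → 1, fb=0
69: 1111101001111100001010 → 1, fb=0
70: 1111010011111000010100 → 1, fb=0
71: 1110100111110000101000 → 1, fb=0
72: 1101001111100001010000 → 1, fb=0
73: 1010011111000010100000 → 1, fb=1
74: 0100111110000101000001 → 0, fb=1
75: 1001111100001010000011 → 1, fb=1
76: 0011111000010100000111 → 0, fb=0
77: 0111110000101000001110 → 0, fb=1
78: 1111100001010000011101 → 1, fb=0
79: 1111000010100000111010 → 1, fb=0
80: 1110000101000001110100 → 1, fb=0
81: 1100001010000011101000 → 1, fb=0
82: 1000010100000111010000 → 1, fb=1
83: 0000101000001110100001 → 0, fb=0
84: 0001010000011101000010 → 0, fb=0
85: 0010100000111010000100 → 0, fb=0
86: 0101000001110100001000 → 0, fb=1
87: 1010000011101000010001 → 1, fb=1
88: 0100000111010000100011 → 0, fb=1
89: 1000001110100001000111 → 1, fb=1
90: 0000011101000010001111 → 0, fb=0
91: 0000111010000100011110 → 0, fb=0
92: 0001110100001000111100 → 0, fb=0
93: 0011101000010001111000 → 0, fb=0
94: 0111010000100011110000 → 0, fb=1

01100010001111101110011010011001000011001010111010101100010101111100111111010011111000010100000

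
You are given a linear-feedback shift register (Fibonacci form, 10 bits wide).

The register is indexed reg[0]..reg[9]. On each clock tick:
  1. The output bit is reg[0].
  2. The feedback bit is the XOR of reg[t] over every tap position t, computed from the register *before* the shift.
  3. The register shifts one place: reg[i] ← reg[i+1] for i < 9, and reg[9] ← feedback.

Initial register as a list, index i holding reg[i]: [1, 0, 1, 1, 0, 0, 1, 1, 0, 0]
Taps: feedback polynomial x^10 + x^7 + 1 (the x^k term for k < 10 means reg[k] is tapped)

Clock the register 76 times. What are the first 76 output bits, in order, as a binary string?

1011001100001101011011101000101011111101000111001101110010100011010000001100

tick  register→output (feedback)
  0  1011001100→1 (0)
  1  0110011000→0 (0)
  2  1100110000→1 (1)
  3  1001100001→1 (1)
  4  0011000011→0 (0)
  5  0110000110→0 (1)
  6  1100001101→1 (0)
  7  1000011010→1 (1)
  8  0000110101→0 (1)
  9  0001101011→0 (0)
 10  0011010110→0 (1)
 11  0110101101→0 (1)
 12  1101011011→1 (1)
 13  1010110111→1 (0)
 14  0101101110→0 (1)
 15  1011011101→1 (0)
 16  0110111010→0 (0)
 17  1101110100→1 (0)
 18  1011101000→1 (1)
 19  0111010001→0 (0)
 20  1110100010→1 (1)
 21  1101000101→1 (0)
 22  1010001010→1 (1)
 23  0100010101→0 (1)
 24  1000101011→1 (1)
 25  0001010111→0 (1)
 26  0010101111→0 (1)
 27  0101011111→0 (1)
 28  1010111111→1 (0)
 29  0101111110→0 (1)
 30  1011111101→1 (0)
 31  0111111010→0 (0)
 32  1111110100→1 (0)
 33  1111101000→1 (1)
 34  1111010001→1 (1)
 35  1110100011→1 (1)
 36  1101000111→1 (0)
 37  1010001110→1 (0)
 38  0100011100→0 (1)
 39  1000111001→1 (1)
 40  0001110011→0 (0)
 41  0011100110→0 (1)
 42  0111001101→0 (1)
 43  1110011011→1 (1)
 44  1100110111→1 (0)
 45  1001101110→1 (0)
 46  0011011100→0 (1)
 47  0110111001→0 (0)
 48  1101110010→1 (1)
 49  1011100101→1 (0)
 50  0111001010→0 (0)
 51  1110010100→1 (0)
 52  1100101000→1 (1)
 53  1001010001→1 (1)
 54  0010100011→0 (0)
 55  0101000110→0 (1)
 56  1010001101→1 (0)
 57  0100011010→0 (0)
 58  1000110100→1 (0)
 59  0001101000→0 (0)
 60  0011010000→0 (0)
 61  0110100000→0 (0)
 62  1101000000→1 (1)
 63  1010000001→1 (1)
 64  0100000011→0 (0)
 65  1000000110→1 (0)
 66  0000001100→0 (1)
 67  0000011001→0 (0)
 68  0000110010→0 (0)
 69  0001100100→0 (1)
 70  0011001001→0 (0)
 71  0110010010→0 (0)
 72  1100100100→1 (0)
 73  1001001000→1 (1)
 74  0010010001→0 (0)
 75  0100100010→0 (0)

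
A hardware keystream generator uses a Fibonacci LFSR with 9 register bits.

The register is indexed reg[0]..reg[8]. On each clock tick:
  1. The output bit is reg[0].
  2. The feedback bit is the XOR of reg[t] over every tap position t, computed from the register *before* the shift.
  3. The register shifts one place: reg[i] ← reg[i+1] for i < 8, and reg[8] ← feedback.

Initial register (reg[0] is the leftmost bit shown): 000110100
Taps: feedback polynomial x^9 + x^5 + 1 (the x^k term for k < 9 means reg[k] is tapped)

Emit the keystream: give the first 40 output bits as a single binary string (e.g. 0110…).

step | reg (before) | out | fb
   0 | 000110100 | 0 | 0
   1 | 001101000 | 0 | 1
   2 | 011010001 | 0 | 0
   3 | 110100010 | 1 | 1
   4 | 101000101 | 1 | 1
   5 | 010001011 | 0 | 1
   6 | 100010111 | 1 | 1
   7 | 000101111 | 0 | 1
   8 | 001011111 | 0 | 1
   9 | 010111111 | 0 | 1
  10 | 101111111 | 1 | 0
  11 | 011111110 | 0 | 1
  12 | 111111101 | 1 | 0
  13 | 111111010 | 1 | 0
  14 | 111110100 | 1 | 1
  15 | 111101001 | 1 | 0
  16 | 111010010 | 1 | 1
  17 | 110100101 | 1 | 1
  18 | 101001011 | 1 | 0
  19 | 010010110 | 0 | 0
  20 | 100101100 | 1 | 0
  21 | 001011000 | 0 | 1
  22 | 010110001 | 0 | 0
  23 | 101100010 | 1 | 1
  24 | 011000101 | 0 | 0
  25 | 110001010 | 1 | 0
  26 | 100010100 | 1 | 1
  27 | 000101001 | 0 | 1
  28 | 001010011 | 0 | 0
  29 | 010100110 | 0 | 0
  30 | 101001100 | 1 | 0
  31 | 010011000 | 0 | 1
  32 | 100110001 | 1 | 1
  33 | 001100011 | 0 | 0
  34 | 011000110 | 0 | 0
  35 | 110001100 | 1 | 0
  36 | 100011000 | 1 | 0
  37 | 000110000 | 0 | 0
  38 | 001100000 | 0 | 0
  39 | 011000000 | 0 | 0

0001101000101111111010010110001010011000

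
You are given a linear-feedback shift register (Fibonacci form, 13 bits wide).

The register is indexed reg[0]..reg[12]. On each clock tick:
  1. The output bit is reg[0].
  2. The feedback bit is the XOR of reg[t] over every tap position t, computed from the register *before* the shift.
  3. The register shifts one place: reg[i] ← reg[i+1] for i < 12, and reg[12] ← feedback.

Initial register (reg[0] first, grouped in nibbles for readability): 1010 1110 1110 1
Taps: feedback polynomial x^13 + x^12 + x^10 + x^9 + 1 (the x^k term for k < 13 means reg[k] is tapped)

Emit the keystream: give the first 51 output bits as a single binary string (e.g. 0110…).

step | reg (before) | out | fb
   0 | 1010111011101 | 1 | 0
   1 | 0101110111010 | 0 | 1
   2 | 1011101110101 | 1 | 1
   3 | 0111011101011 | 0 | 0
   4 | 1110111010110 | 1 | 0
   5 | 1101110101100 | 1 | 1
   6 | 1011101011001 | 1 | 1
   7 | 0111010110011 | 0 | 1
   8 | 1110101100111 | 1 | 1
   9 | 1101011001111 | 1 | 0
  10 | 1010110011110 | 1 | 1
  11 | 0101100111101 | 0 | 1
  12 | 1011001111011 | 1 | 1
  13 | 0110011110111 | 0 | 0
  14 | 1100111101110 | 1 | 1
  15 | 1001111011101 | 1 | 0
  16 | 0011110111010 | 0 | 1
  17 | 0111101110101 | 0 | 0
  18 | 1111011101010 | 1 | 0
  19 | 1110111010100 | 1 | 0
  20 | 1101110101000 | 1 | 0
  21 | 1011101010000 | 1 | 1
  22 | 0111010100001 | 0 | 1
  23 | 1110101000011 | 1 | 0
  24 | 1101010000110 | 1 | 0
  25 | 1010100001100 | 1 | 1
  26 | 0101000011001 | 0 | 0
  27 | 1010000110010 | 1 | 1
  28 | 0100001100101 | 0 | 0
  29 | 1000011001010 | 1 | 0
  30 | 0000110010100 | 0 | 1
  31 | 0001100101001 | 0 | 0
  32 | 0011001010010 | 0 | 0
  33 | 0110010100100 | 0 | 1
  34 | 1100101001001 | 1 | 1
  35 | 1001010010011 | 1 | 0
  36 | 0010100100110 | 0 | 1
  37 | 0101001001101 | 0 | 1
  38 | 1010010011011 | 1 | 1
  39 | 0100100110111 | 0 | 0
  40 | 1001001101110 | 1 | 1
  41 | 0010011011101 | 0 | 1
  42 | 0100110111011 | 0 | 0
  43 | 1001101110110 | 1 | 0
  44 | 0011011101100 | 0 | 0
  45 | 0110111011000 | 0 | 1
  46 | 1101110110001 | 1 | 0
  47 | 1011101100010 | 1 | 1
  48 | 0111011000101 | 0 | 0
  49 | 1110110001010 | 1 | 0
  50 | 1101100010100 | 1 | 0

101011101110101100111101110101000011001010010011011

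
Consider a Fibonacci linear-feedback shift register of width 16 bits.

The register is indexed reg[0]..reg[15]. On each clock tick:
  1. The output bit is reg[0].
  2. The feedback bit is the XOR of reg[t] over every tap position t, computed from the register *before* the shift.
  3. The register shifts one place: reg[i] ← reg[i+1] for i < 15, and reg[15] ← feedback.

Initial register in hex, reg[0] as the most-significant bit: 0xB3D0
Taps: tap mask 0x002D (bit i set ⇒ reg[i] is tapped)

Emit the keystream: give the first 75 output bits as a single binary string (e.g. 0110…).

k : reg_k → out_k, fb_k
0: 1011001111010000 → 1, fb=1
1: 0110011110100001 → 0, fb=0
2: 1100111101000010 → 1, fb=0
3: 1001111010000100 → 1, fb=1
4: 0011110100001001 → 0, fb=1
5: 0111101000010011 → 0, fb=0
6: 1111010000100110 → 1, fb=0
7: 1110100001001100 → 1, fb=0
8: 1101000010011000 → 1, fb=0
9: 1010000100110000 → 1, fb=0
10: 0100001001100000 → 0, fb=0
11: 1000010011000000 → 1, fb=0
12: 0000100110000000 → 0, fb=0
13: 0001001100000000 → 0, fb=1
14: 0010011000000001 → 0, fb=0
15: 0100110000000010 → 0, fb=1
16: 1001100000000101 → 1, fb=0
17: 0011000000001010 → 0, fb=0
18: 0110000000010100 → 0, fb=1
19: 1100000000101001 → 1, fb=1
20: 1000000001010011 → 1, fb=1
21: 0000000010100111 → 0, fb=0
22: 0000000101001110 → 0, fb=0
23: 0000001010011100 → 0, fb=0
24: 0000010100111000 → 0, fb=1
25: 0000101001110001 → 0, fb=0
26: 0001010011100010 → 0, fb=0
27: 0010100111000100 → 0, fb=1
28: 0101001110001001 → 0, fb=1
29: 1010011100010011 → 1, fb=1
30: 0100111000100111 → 0, fb=1
31: 1001110001001111 → 1, fb=1
32: 0011100010011111 → 0, fb=0
33: 0111000100111110 → 0, fb=0
34: 1110001001111100 → 1, fb=0
35: 1100010011111000 → 1, fb=0
36: 1000100111110000 → 1, fb=1
37: 0001001111100001 → 0, fb=1
38: 0010011111000011 → 0, fb=0
39: 0100111110000110 → 0, fb=1
40: 1001111100001101 → 1, fb=1
41: 0011111000011011 → 0, fb=1
42: 0111110000110111 → 0, fb=1
43: 1111100001101111 → 1, fb=1
44: 1111000011011111 → 1, fb=1
45: 1110000110111111 → 1, fb=0
46: 1100001101111110 → 1, fb=1
47: 1000011011111101 → 1, fb=0
48: 0000110111111010 → 0, fb=1
49: 0001101111110101 → 0, fb=1
50: 0011011111101011 → 0, fb=1
51: 0110111111010111 → 0, fb=0
52: 1101111110101110 → 1, fb=1
53: 1011111101011101 → 1, fb=0
54: 0111111010111010 → 0, fb=1
55: 1111110101110101 → 1, fb=0
56: 1111101011101010 → 1, fb=1
57: 1111010111010101 → 1, fb=0
58: 1110101110101010 → 1, fb=0
59: 1101011101010100 → 1, fb=1
60: 1010111010101001 → 1, fb=1
61: 0101110101010011 → 0, fb=0
62: 1011101010100110 → 1, fb=1
63: 0111010101001101 → 0, fb=1
64: 1110101010011011 → 1, fb=0
65: 1101010100110110 → 1, fb=1
66: 1010101001101101 → 1, fb=0
67: 0101010011011010 → 0, fb=0
68: 1010100110110100 → 1, fb=0
69: 0101001101101000 → 0, fb=1
70: 1010011011010001 → 1, fb=1
71: 0100110110100011 → 0, fb=1
72: 1001101101000111 → 1, fb=0
73: 0011011010001110 → 0, fb=1
74: 0110110100011101 → 0, fb=0

101100111101000010011000000001010011100010011111000011011111101011101010100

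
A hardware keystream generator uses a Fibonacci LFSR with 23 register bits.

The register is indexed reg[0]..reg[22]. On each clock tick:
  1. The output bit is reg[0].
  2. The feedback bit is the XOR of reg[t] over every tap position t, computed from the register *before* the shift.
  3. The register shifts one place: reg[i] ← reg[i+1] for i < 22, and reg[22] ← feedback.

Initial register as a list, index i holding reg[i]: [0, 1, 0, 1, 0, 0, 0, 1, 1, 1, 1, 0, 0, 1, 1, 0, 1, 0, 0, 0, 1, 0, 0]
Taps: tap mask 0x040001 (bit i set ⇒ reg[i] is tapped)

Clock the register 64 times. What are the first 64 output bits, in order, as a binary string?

k : reg_k → out_k, fb_k
0: 01010001111001101000100 → 0, fb=0
1: 10100011110011010001000 → 1, fb=1
2: 01000111100110100010001 → 0, fb=1
3: 10001111001101000100011 → 1, fb=1
4: 00011110011010001000111 → 0, fb=0
5: 00111100110100010001110 → 0, fb=0
6: 01111001101000100011100 → 0, fb=1
7: 11110011010001000111001 → 1, fb=0
8: 11100110100010001110010 → 1, fb=0
9: 11001101000100011100100 → 1, fb=1
10: 10011010001000111001001 → 1, fb=1
11: 00110100010001110010011 → 0, fb=1
12: 01101000100011100100111 → 0, fb=0
13: 11010001000111001001110 → 1, fb=1
14: 10100010001110010011101 → 1, fb=0
15: 01000100011100100111010 → 0, fb=1
16: 10001000111001001110101 → 1, fb=0
17: 00010001110010011101010 → 0, fb=0
18: 00100011100100111010100 → 0, fb=1
19: 01000111001001110101001 → 0, fb=0
20: 10001110010011101010010 → 1, fb=0
21: 00011100100111010100100 → 0, fb=0
22: 00111001001110101001000 → 0, fb=0
23: 01110010011101010010000 → 0, fb=1
24: 11100100111010100100001 → 1, fb=1
25: 11001001110101001000011 → 1, fb=1
26: 10010011101010010000111 → 1, fb=1
27: 00100111010100100001111 → 0, fb=0
28: 01001110101001000011110 → 0, fb=1
29: 10011101010010000111101 → 1, fb=0
30: 00111010100100001111010 → 0, fb=1
31: 01110101001000011110101 → 0, fb=1
32: 11101010010000111101011 → 1, fb=1
33: 11010100100001111010111 → 1, fb=0
34: 10101001000011110101110 → 1, fb=1
35: 01010010000111101011101 → 0, fb=1
36: 10100100001111010111011 → 1, fb=0
37: 01001000011110101110110 → 0, fb=1
38: 10010000111101011101101 → 1, fb=1
39: 00100001111010111011011 → 0, fb=1
40: 01000011110101110110111 → 0, fb=1
41: 10000111101011101101111 → 1, fb=1
42: 00001111010111011011111 → 0, fb=1
43: 00011110101110110111111 → 0, fb=1
44: 00111101011101101111111 → 0, fb=1
45: 01111010111011011111111 → 0, fb=1
46: 11110101110110111111111 → 1, fb=0
47: 11101011101101111111110 → 1, fb=0
48: 11010111011011111111100 → 1, fb=0
49: 10101110110111111111000 → 1, fb=0
50: 01011101101111111110000 → 0, fb=1
51: 10111011011111111100001 → 1, fb=1
52: 01110110111111111000011 → 0, fb=0
53: 11101101111111110000110 → 1, fb=1
54: 11011011111111100001101 → 1, fb=1
55: 10110111111111000011011 → 1, fb=0
56: 01101111111110000110110 → 0, fb=1
57: 11011111111100001101101 → 1, fb=1
58: 10111111111000011011011 → 1, fb=0
59: 01111111110000110110110 → 0, fb=1
60: 11111111100001101101101 → 1, fb=1
61: 11111111000011011011011 → 1, fb=0
62: 11111110000110110110110 → 1, fb=0
63: 11111100001101101101100 → 1, fb=1

0101000111100110100010001110010011101010010000111101011101101111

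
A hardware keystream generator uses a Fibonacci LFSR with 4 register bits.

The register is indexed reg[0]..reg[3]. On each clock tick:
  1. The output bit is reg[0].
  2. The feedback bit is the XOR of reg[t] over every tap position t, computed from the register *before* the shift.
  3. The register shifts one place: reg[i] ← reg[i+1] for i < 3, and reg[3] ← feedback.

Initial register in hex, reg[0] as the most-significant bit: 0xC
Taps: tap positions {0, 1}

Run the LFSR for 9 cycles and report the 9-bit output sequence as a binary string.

110001001

step | reg (before) | out | fb
   0 | 1100 | 1 | 0
   1 | 1000 | 1 | 1
   2 | 0001 | 0 | 0
   3 | 0010 | 0 | 0
   4 | 0100 | 0 | 1
   5 | 1001 | 1 | 1
   6 | 0011 | 0 | 0
   7 | 0110 | 0 | 1
   8 | 1101 | 1 | 0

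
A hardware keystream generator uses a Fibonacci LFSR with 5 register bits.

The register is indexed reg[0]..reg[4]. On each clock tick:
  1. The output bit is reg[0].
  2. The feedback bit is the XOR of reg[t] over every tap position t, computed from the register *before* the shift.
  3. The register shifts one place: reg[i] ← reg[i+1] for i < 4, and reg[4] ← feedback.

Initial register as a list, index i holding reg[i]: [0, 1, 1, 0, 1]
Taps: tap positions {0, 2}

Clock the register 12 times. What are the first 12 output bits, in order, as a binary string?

k : reg_k → out_k, fb_k
0: 01101 → 0, fb=1
1: 11011 → 1, fb=1
2: 10111 → 1, fb=0
3: 01110 → 0, fb=1
4: 11101 → 1, fb=0
5: 11010 → 1, fb=1
6: 10101 → 1, fb=0
7: 01010 → 0, fb=0
8: 10100 → 1, fb=0
9: 01000 → 0, fb=0
10: 10000 → 1, fb=1
11: 00001 → 0, fb=0

011011101010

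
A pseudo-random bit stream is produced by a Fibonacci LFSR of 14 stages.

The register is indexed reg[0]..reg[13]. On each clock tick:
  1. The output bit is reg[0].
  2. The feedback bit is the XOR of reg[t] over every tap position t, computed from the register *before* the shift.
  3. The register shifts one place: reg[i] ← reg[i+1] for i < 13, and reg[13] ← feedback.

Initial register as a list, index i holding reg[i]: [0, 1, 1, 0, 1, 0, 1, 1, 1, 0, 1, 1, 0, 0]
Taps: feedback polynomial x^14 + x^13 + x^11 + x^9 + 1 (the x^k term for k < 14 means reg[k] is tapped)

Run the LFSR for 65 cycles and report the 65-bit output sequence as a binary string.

01101011101100111000001100100010011000101000100010010111101100010

step | reg (before) | out | fb
   0 | 01101011101100 | 0 | 1
   1 | 11010111011001 | 1 | 1
   2 | 10101110110011 | 1 | 1
   3 | 01011101100111 | 0 | 0
   4 | 10111011001110 | 1 | 0
   5 | 01110110011100 | 0 | 0
   6 | 11101100111000 | 1 | 0
   7 | 11011001110000 | 1 | 0
   8 | 10110011100000 | 1 | 1
   9 | 01100111000001 | 0 | 1
  10 | 11001110000011 | 1 | 0
  11 | 10011100000110 | 1 | 0
  12 | 00111000001100 | 0 | 1
  13 | 01110000011001 | 0 | 0
  14 | 11100000110010 | 1 | 0
  15 | 11000001100100 | 1 | 0
  16 | 10000011001000 | 1 | 1
  17 | 00000110010001 | 0 | 0
  18 | 00001100100010 | 0 | 0
  19 | 00011001000100 | 0 | 1
  20 | 00110010001001 | 0 | 1
  21 | 01100100010011 | 0 | 0
  22 | 11001000100110 | 1 | 0
  23 | 10010001001100 | 1 | 0
  24 | 00100010011000 | 0 | 1
  25 | 01000100110001 | 0 | 0
  26 | 10001001100010 | 1 | 1
  27 | 00010011000101 | 0 | 0
  28 | 00100110001010 | 0 | 0
  29 | 01001100010100 | 0 | 0
  30 | 10011000101000 | 1 | 1
  31 | 00110001010001 | 0 | 0
  32 | 01100010100010 | 0 | 0
  33 | 11000101000100 | 1 | 0
  34 | 10001010001000 | 1 | 1
  35 | 00010100010001 | 0 | 0
  36 | 00101000100010 | 0 | 0
  37 | 01010001000100 | 0 | 1
  38 | 10100010001001 | 1 | 0
  39 | 01000100010010 | 0 | 1
  40 | 10001000100101 | 1 | 1
  41 | 00010001001011 | 0 | 1
  42 | 00100010010111 | 0 | 1
  43 | 01000100101111 | 0 | 0
  44 | 10001001011110 | 1 | 1
  45 | 00010010111101 | 0 | 1
  46 | 00100101111011 | 0 | 0
  47 | 01001011110110 | 0 | 0
  48 | 10010111101100 | 1 | 0
  49 | 00101111011000 | 0 | 1
  50 | 01011110110001 | 0 | 0
  51 | 10111101100010 | 1 | 1
  52 | 01111011000101 | 0 | 0
  53 | 11110110001010 | 1 | 1
  54 | 11101100010101 | 1 | 0
  55 | 11011000101010 | 1 | 1
  56 | 10110001010101 | 1 | 0
  57 | 01100010101010 | 0 | 0
  58 | 11000101010100 | 1 | 1
  59 | 10001010101001 | 1 | 0
  60 | 00010101010010 | 0 | 1
  61 | 00101010100101 | 0 | 0
  62 | 01010101001010 | 0 | 0
  63 | 10101010010100 | 1 | 1
  64 | 01010100101001 | 0 | 1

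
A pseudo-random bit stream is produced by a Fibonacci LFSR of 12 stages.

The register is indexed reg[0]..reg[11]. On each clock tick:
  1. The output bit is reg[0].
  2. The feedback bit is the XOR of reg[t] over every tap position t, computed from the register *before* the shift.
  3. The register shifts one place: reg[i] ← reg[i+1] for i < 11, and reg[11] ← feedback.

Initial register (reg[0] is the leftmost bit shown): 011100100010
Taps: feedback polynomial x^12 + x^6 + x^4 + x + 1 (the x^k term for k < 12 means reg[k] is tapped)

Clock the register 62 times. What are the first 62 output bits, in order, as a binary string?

01110010001000111100101010100101110011000001100100111111011101

tick  register→output (feedback)
  0  011100100010→0 (0)
  1  111001000100→1 (0)
  2  110010001000→1 (1)
  3  100100010001→1 (1)
  4  001000100011→0 (1)
  5  010001000111→0 (1)
  6  100010001111→1 (0)
  7  000100011110→0 (0)
  8  001000111100→0 (1)
  9  010001111001→0 (0)
 10  100011110010→1 (1)
 11  000111100101→0 (0)
 12  001111001010→0 (1)
 13  011110010101→0 (0)
 14  111100101010→1 (1)
 15  111001010101→1 (0)
 16  110010101010→1 (0)
 17  100101010100→1 (1)
 18  001010101001→0 (0)
 19  010101010010→0 (1)
 20  101010100101→1 (1)
 21  010101001011→0 (1)
 22  101010010111→1 (0)
 23  010100101110→0 (0)
 24  101001011100→1 (1)
 25  010010111001→0 (1)
 26  100101110011→1 (0)
 27  001011100110→0 (0)
 28  010111001100→0 (0)
 29  101110011000→1 (0)
 30  011100110000→0 (0)
 31  111001100000→1 (1)
 32  110011000001→1 (1)
 33  100110000011→1 (0)
 34  001100000110→0 (0)
 35  011000001100→0 (1)
 36  110000011001→1 (0)
 37  100000110010→1 (0)
 38  000001100100→0 (1)
 39  000011001001→0 (1)
 40  000110010011→0 (1)
 41  001100100111→0 (1)
 42  011001001111→0 (1)
 43  110010011111→1 (1)
 44  100100111111→1 (0)
 45  001001111110→0 (1)
 46  010011111101→0 (1)
 47  100111111011→1 (1)
 48  001111110111→0 (0)
 49  011111101110→0 (1)
 50  111111011101→1 (1)
 51  111110111011→1 (0)
 52  111101110110→1 (1)
 53  111011101101→1 (0)
 54  110111011010→1 (1)
 55  101110110101→1 (1)
 56  011101101011→0 (0)
 57  111011010110→1 (1)
 58  110110101101→1 (0)
 59  101101011010→1 (1)
 60  011010110101→0 (1)
 61  110101101011→1 (1)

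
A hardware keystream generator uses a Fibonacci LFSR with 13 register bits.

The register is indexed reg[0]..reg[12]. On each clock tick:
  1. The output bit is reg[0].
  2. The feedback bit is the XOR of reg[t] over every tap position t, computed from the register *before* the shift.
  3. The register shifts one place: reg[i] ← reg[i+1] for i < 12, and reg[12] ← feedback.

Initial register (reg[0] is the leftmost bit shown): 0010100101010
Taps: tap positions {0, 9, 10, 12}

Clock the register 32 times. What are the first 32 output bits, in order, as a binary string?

step | reg (before) | out | fb
   0 | 0010100101010 | 0 | 1
   1 | 0101001010101 | 0 | 0
   2 | 1010010101010 | 1 | 0
   3 | 0100101010100 | 0 | 1
   4 | 1001010101001 | 1 | 1
   5 | 0010101010011 | 0 | 1
   6 | 0101010100111 | 0 | 0
   7 | 1010101001110 | 1 | 1
   8 | 0101010011101 | 0 | 1
   9 | 1010100111011 | 1 | 1
  10 | 0101001110111 | 0 | 0
  11 | 1010011101110 | 1 | 1
  12 | 0100111011101 | 0 | 1
  13 | 1001110111011 | 1 | 1
  14 | 0011101110111 | 0 | 0
  15 | 0111011101110 | 0 | 0
  16 | 1110111011100 | 1 | 1
  17 | 1101110111001 | 1 | 1
  18 | 1011101110011 | 1 | 0
  19 | 0111011100110 | 0 | 1
  20 | 1110111001101 | 1 | 0
  21 | 1101110011010 | 1 | 0
  22 | 1011100110100 | 1 | 0
  23 | 0111001101000 | 0 | 1
  24 | 1110011010001 | 1 | 0
  25 | 1100110100010 | 1 | 1
  26 | 1001101000101 | 1 | 1
  27 | 0011010001011 | 0 | 0
  28 | 0110100010110 | 0 | 1
  29 | 1101000101101 | 1 | 0
  30 | 1010001011010 | 1 | 0
  31 | 0100010110100 | 0 | 1

00101001010101001110111011100110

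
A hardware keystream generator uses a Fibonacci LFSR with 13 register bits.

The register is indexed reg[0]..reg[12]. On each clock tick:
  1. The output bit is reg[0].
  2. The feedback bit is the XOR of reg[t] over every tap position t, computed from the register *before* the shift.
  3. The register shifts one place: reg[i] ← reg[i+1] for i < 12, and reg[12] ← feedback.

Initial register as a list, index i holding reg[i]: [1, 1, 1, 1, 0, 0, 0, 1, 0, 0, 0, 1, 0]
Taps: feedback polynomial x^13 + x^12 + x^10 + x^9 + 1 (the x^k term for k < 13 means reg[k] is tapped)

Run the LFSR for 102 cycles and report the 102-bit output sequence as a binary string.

111100010001011111110001000010111000000001100100100100000011111100011101000011101001110000100011001001

step | reg (before) | out | fb
   0 | 1111000100010 | 1 | 1
   1 | 1110001000101 | 1 | 1
   2 | 1100010001011 | 1 | 1
   3 | 1000100010111 | 1 | 1
   4 | 0001000101111 | 0 | 1
   5 | 0010001011111 | 0 | 1
   6 | 0100010111111 | 0 | 1
   7 | 1000101111111 | 1 | 0
   8 | 0001011111110 | 0 | 0
   9 | 0010111111100 | 0 | 0
  10 | 0101111111000 | 0 | 1
  11 | 1011111110001 | 1 | 0
  12 | 0111111100010 | 0 | 0
  13 | 1111111000100 | 1 | 0
  14 | 1111110001000 | 1 | 0
  15 | 1111100010000 | 1 | 1
  16 | 1111000100001 | 1 | 0
  17 | 1110001000010 | 1 | 1
  18 | 1100010000101 | 1 | 1
  19 | 1000100001011 | 1 | 1
  20 | 0001000010111 | 0 | 0
  21 | 0010000101110 | 0 | 0
  22 | 0100001011100 | 0 | 0
  23 | 1000010111000 | 1 | 0
  24 | 0000101110000 | 0 | 0
  25 | 0001011100000 | 0 | 0
  26 | 0010111000000 | 0 | 0
  27 | 0101110000000 | 0 | 0
  28 | 1011100000000 | 1 | 1
  29 | 0111000000001 | 0 | 1
  30 | 1110000000011 | 1 | 0
  31 | 1100000000110 | 1 | 0
  32 | 1000000001100 | 1 | 1
  33 | 0000000011001 | 0 | 0
  34 | 0000000110010 | 0 | 0
  35 | 0000001100100 | 0 | 1
  36 | 0000011001001 | 0 | 0
  37 | 0000110010010 | 0 | 0
  38 | 0001100100100 | 0 | 1
  39 | 0011001001001 | 0 | 0
  40 | 0110010010010 | 0 | 0
  41 | 1100100100100 | 1 | 0
  42 | 1001001001000 | 1 | 0
  43 | 0010010010000 | 0 | 0
  44 | 0100100100000 | 0 | 0
  45 | 1001001000000 | 1 | 1
  46 | 0010010000001 | 0 | 1
  47 | 0100100000011 | 0 | 1
  48 | 1001000000111 | 1 | 1
  49 | 0010000001111 | 0 | 1
  50 | 0100000011111 | 0 | 1
  51 | 1000000111111 | 1 | 0
  52 | 0000001111110 | 0 | 0
  53 | 0000011111100 | 0 | 0
  54 | 0000111111000 | 0 | 1
  55 | 0001111110001 | 0 | 1
  56 | 0011111100011 | 0 | 1
  57 | 0111111000111 | 0 | 0
  58 | 1111110001110 | 1 | 1
  59 | 1111100011101 | 1 | 0
  60 | 1111000111010 | 1 | 0
  61 | 1110001110100 | 1 | 0
  62 | 1100011101000 | 1 | 0
  63 | 1000111010000 | 1 | 1
  64 | 0001110100001 | 0 | 1
  65 | 0011101000011 | 0 | 1
  66 | 0111010000111 | 0 | 0
  67 | 1110100001110 | 1 | 1
  68 | 1101000011101 | 1 | 0
  69 | 1010000111010 | 1 | 0
  70 | 0100001110100 | 0 | 1
  71 | 1000011101001 | 1 | 1
  72 | 0000111010011 | 0 | 1
  73 | 0001110100111 | 0 | 0
  74 | 0011101001110 | 0 | 0
  75 | 0111010011100 | 0 | 0
  76 | 1110100111000 | 1 | 0
  77 | 1101001110000 | 1 | 1
  78 | 1010011100001 | 1 | 0
  79 | 0100111000010 | 0 | 0
  80 | 1001110000100 | 1 | 0
  81 | 0011100001000 | 0 | 1
  82 | 0111000010001 | 0 | 1
  83 | 1110000100011 | 1 | 0
  84 | 1100001000110 | 1 | 0
  85 | 1000010001100 | 1 | 1
  86 | 0000100011001 | 0 | 0
  87 | 0001000110010 | 0 | 0
  88 | 0010001100100 | 0 | 1
  89 | 0100011001001 | 0 | 0
  90 | 1000110010010 | 1 | 1
  91 | 0001100100101 | 0 | 0
  92 | 0011001001010 | 0 | 1
  93 | 0110010010101 | 0 | 0
  94 | 1100100101010 | 1 | 0
  95 | 1001001010100 | 1 | 0
  96 | 0010010101000 | 0 | 1
  97 | 0100101010001 | 0 | 1
  98 | 1001010100011 | 1 | 0
  99 | 0010101000110 | 0 | 1
 100 | 0101010001101 | 0 | 1
 101 | 1010100011011 | 1 | 1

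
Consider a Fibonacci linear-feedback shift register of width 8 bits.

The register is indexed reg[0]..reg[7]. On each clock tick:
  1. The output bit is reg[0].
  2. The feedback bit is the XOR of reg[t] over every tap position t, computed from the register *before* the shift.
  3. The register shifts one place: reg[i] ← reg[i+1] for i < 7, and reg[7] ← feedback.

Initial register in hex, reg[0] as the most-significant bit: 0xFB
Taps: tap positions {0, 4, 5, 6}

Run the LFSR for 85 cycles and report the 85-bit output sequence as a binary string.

k : reg_k → out_k, fb_k
0: 11111011 → 1, fb=1
1: 11110111 → 1, fb=1
2: 11101111 → 1, fb=0
3: 11011110 → 1, fb=0
4: 10111100 → 1, fb=1
5: 01111001 → 0, fb=1
6: 11110011 → 1, fb=0
7: 11100110 → 1, fb=1
8: 11001101 → 1, fb=1
9: 10011011 → 1, fb=1
10: 00110111 → 0, fb=0
11: 01101110 → 0, fb=1
12: 11011101 → 1, fb=1
13: 10111011 → 1, fb=1
14: 01110111 → 0, fb=0
15: 11101110 → 1, fb=0
16: 11011100 → 1, fb=1
17: 10111001 → 1, fb=0
18: 01110010 → 0, fb=1
19: 11100101 → 1, fb=0
20: 11001010 → 1, fb=1
21: 10010101 → 1, fb=0
22: 00101010 → 0, fb=0
23: 01010100 → 0, fb=1
24: 10101001 → 1, fb=0
25: 01010010 → 0, fb=1
26: 10100101 → 1, fb=0
27: 01001010 → 0, fb=0
28: 10010100 → 1, fb=0
29: 00101000 → 0, fb=1
30: 01010001 → 0, fb=0
31: 10100010 → 1, fb=0
32: 01000100 → 0, fb=1
33: 10001001 → 1, fb=0
34: 00010010 → 0, fb=1
35: 00100101 → 0, fb=1
36: 01001011 → 0, fb=0
37: 10010110 → 1, fb=1
38: 00101101 → 0, fb=0
39: 01011010 → 0, fb=0
40: 10110100 → 1, fb=0
41: 01101000 → 0, fb=1
42: 11010001 → 1, fb=1
43: 10100011 → 1, fb=0
44: 01000110 → 0, fb=0
45: 10001100 → 1, fb=1
46: 00011001 → 0, fb=1
47: 00110011 → 0, fb=1
48: 01100111 → 0, fb=0
49: 11001110 → 1, fb=0
50: 10011100 → 1, fb=1
51: 00111001 → 0, fb=1
52: 01110011 → 0, fb=1
53: 11100111 → 1, fb=1
54: 11001111 → 1, fb=0
55: 10011110 → 1, fb=0
56: 00111100 → 0, fb=0
57: 01111000 → 0, fb=1
58: 11110001 → 1, fb=1
59: 11100011 → 1, fb=0
60: 11000110 → 1, fb=1
61: 10001101 → 1, fb=1
62: 00011011 → 0, fb=0
63: 00110110 → 0, fb=0
64: 01101100 → 0, fb=0
65: 11011000 → 1, fb=0
66: 10110000 → 1, fb=1
67: 01100001 → 0, fb=0
68: 11000010 → 1, fb=0
69: 10000100 → 1, fb=0
70: 00001000 → 0, fb=1
71: 00010001 → 0, fb=0
72: 00100010 → 0, fb=1
73: 01000101 → 0, fb=1
74: 10001011 → 1, fb=1
75: 00010111 → 0, fb=0
76: 00101110 → 0, fb=1
77: 01011101 → 0, fb=0
78: 10111010 → 1, fb=1
79: 01110101 → 0, fb=1
80: 11101011 → 1, fb=1
81: 11010111 → 1, fb=1
82: 10101111 → 1, fb=0
83: 01011110 → 0, fb=1
84: 10111101 → 1, fb=1

1111101111001101110111001010100101000100101101000110011100111100011011000010001011101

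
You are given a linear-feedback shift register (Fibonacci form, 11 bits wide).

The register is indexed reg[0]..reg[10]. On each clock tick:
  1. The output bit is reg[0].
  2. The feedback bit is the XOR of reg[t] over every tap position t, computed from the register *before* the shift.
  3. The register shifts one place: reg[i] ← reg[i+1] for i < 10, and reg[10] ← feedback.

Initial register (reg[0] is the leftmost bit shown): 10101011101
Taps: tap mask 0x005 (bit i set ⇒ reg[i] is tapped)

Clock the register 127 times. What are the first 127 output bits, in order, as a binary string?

k : reg_k → out_k, fb_k
0: 10101011101 → 1, fb=0
1: 01010111010 → 0, fb=0
2: 10101110100 → 1, fb=0
3: 01011101000 → 0, fb=0
4: 10111010000 → 1, fb=0
5: 01110100000 → 0, fb=1
6: 11101000001 → 1, fb=0
7: 11010000010 → 1, fb=1
8: 10100000101 → 1, fb=0
9: 01000001010 → 0, fb=0
10: 10000010100 → 1, fb=1
11: 00000101001 → 0, fb=0
12: 00001010010 → 0, fb=0
13: 00010100100 → 0, fb=0
14: 00101001000 → 0, fb=1
15: 01010010001 → 0, fb=0
16: 10100100010 → 1, fb=0
17: 01001000100 → 0, fb=0
18: 10010001000 → 1, fb=1
19: 00100010001 → 0, fb=1
20: 01000100011 → 0, fb=0
21: 10001000110 → 1, fb=1
22: 00010001101 → 0, fb=0
23: 00100011010 → 0, fb=1
24: 01000110101 → 0, fb=0
25: 10001101010 → 1, fb=1
26: 00011010101 → 0, fb=0
27: 00110101010 → 0, fb=1
28: 01101010101 → 0, fb=1
29: 11010101011 → 1, fb=1
30: 10101010111 → 1, fb=0
31: 01010101110 → 0, fb=0
32: 10101011100 → 1, fb=0
33: 01010111000 → 0, fb=0
34: 10101110000 → 1, fb=0
35: 01011100000 → 0, fb=0
36: 10111000000 → 1, fb=0
37: 01110000000 → 0, fb=1
38: 11100000001 → 1, fb=0
39: 11000000010 → 1, fb=1
40: 10000000101 → 1, fb=1
41: 00000001011 → 0, fb=0
42: 00000010110 → 0, fb=0
43: 00000101100 → 0, fb=0
44: 00001011000 → 0, fb=0
45: 00010110000 → 0, fb=0
46: 00101100000 → 0, fb=1
47: 01011000001 → 0, fb=0
48: 10110000010 → 1, fb=0
49: 01100000100 → 0, fb=1
50: 11000001001 → 1, fb=1
51: 10000010011 → 1, fb=1
52: 00000100111 → 0, fb=0
53: 00001001110 → 0, fb=0
54: 00010011100 → 0, fb=0
55: 00100111000 → 0, fb=1
56: 01001110001 → 0, fb=0
57: 10011100010 → 1, fb=1
58: 00111000101 → 0, fb=1
59: 01110001011 → 0, fb=1
60: 11100010111 → 1, fb=0
61: 11000101110 → 1, fb=1
62: 10001011101 → 1, fb=1
63: 00010111011 → 0, fb=0
64: 00101110110 → 0, fb=1
65: 01011101101 → 0, fb=0
66: 10111011010 → 1, fb=0
67: 01110110100 → 0, fb=1
68: 11101101001 → 1, fb=0
69: 11011010010 → 1, fb=1
70: 10110100101 → 1, fb=0
71: 01101001010 → 0, fb=1
72: 11010010101 → 1, fb=1
73: 10100101011 → 1, fb=0
74: 01001010110 → 0, fb=0
75: 10010101100 → 1, fb=1
76: 00101011001 → 0, fb=1
77: 01010110011 → 0, fb=0
78: 10101100110 → 1, fb=0
79: 01011001100 → 0, fb=0
80: 10110011000 → 1, fb=0
81: 01100110000 → 0, fb=1
82: 11001100001 → 1, fb=1
83: 10011000011 → 1, fb=1
84: 00110000111 → 0, fb=1
85: 01100001111 → 0, fb=1
86: 11000011111 → 1, fb=1
87: 10000111111 → 1, fb=1
88: 00001111111 → 0, fb=0
89: 00011111110 → 0, fb=0
90: 00111111100 → 0, fb=1
91: 01111111001 → 0, fb=1
92: 11111110011 → 1, fb=0
93: 11111100110 → 1, fb=0
94: 11111001100 → 1, fb=0
95: 11110011000 → 1, fb=0
96: 11100110000 → 1, fb=0
97: 11001100000 → 1, fb=1
98: 10011000001 → 1, fb=1
99: 00110000011 → 0, fb=1
100: 01100000111 → 0, fb=1
101: 11000001111 → 1, fb=1
102: 10000011111 → 1, fb=1
103: 00000111111 → 0, fb=0
104: 00001111110 → 0, fb=0
105: 00011111100 → 0, fb=0
106: 00111111000 → 0, fb=1
107: 01111110001 → 0, fb=1
108: 11111100011 → 1, fb=0
109: 11111000110 → 1, fb=0
110: 11110001100 → 1, fb=0
111: 11100011000 → 1, fb=0
112: 11000110000 → 1, fb=1
113: 10001100001 → 1, fb=1
114: 00011000011 → 0, fb=0
115: 00110000110 → 0, fb=1
116: 01100001101 → 0, fb=1
117: 11000011011 → 1, fb=1
118: 10000110111 → 1, fb=1
119: 00001101111 → 0, fb=0
120: 00011011110 → 0, fb=0
121: 00110111100 → 0, fb=1
122: 01101111001 → 0, fb=1
123: 11011110011 → 1, fb=1
124: 10111100111 → 1, fb=0
125: 01111001110 → 0, fb=1
126: 11110011101 → 1, fb=0

1010101110100000101001000100011010101011100000001011000001001110001011101101001010110011000011111110011000001111110001100001101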